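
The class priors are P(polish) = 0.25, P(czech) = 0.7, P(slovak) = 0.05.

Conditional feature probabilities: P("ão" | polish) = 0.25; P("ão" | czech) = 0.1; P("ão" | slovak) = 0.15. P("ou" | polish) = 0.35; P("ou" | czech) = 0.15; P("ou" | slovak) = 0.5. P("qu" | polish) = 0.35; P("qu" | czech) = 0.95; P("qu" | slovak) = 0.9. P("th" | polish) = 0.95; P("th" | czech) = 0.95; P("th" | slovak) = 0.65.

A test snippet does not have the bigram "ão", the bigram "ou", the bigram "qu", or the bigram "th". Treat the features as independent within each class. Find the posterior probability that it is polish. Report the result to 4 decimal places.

polish: 0.25 × (1−0.25) × (1−0.35) × (1−0.35) × (1−0.95) = 0.0039609375
czech: 0.7 × (1−0.1) × (1−0.15) × (1−0.95) × (1−0.95) = 0.00133875
slovak: 0.05 × (1−0.15) × (1−0.5) × (1−0.9) × (1−0.65) = 0.00074375
P(polish | x) = 0.0039609375 / 0.0060434375 ≈ 0.6554

0.6554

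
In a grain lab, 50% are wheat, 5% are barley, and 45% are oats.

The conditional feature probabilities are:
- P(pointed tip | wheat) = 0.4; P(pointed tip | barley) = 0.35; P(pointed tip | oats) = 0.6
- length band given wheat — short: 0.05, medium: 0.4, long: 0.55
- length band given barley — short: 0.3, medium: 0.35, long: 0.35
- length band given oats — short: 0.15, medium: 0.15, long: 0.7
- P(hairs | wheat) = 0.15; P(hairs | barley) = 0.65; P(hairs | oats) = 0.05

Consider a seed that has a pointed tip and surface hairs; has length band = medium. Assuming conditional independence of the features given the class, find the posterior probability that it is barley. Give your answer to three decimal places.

0.221

wheat: 0.5 × 0.4 × 0.4 × 0.15 = 0.012
barley: 0.05 × 0.35 × 0.35 × 0.65 = 0.00398125
oats: 0.45 × 0.6 × 0.15 × 0.05 = 0.002025
P(barley | x) = 0.00398125 / 0.01800625 ≈ 0.221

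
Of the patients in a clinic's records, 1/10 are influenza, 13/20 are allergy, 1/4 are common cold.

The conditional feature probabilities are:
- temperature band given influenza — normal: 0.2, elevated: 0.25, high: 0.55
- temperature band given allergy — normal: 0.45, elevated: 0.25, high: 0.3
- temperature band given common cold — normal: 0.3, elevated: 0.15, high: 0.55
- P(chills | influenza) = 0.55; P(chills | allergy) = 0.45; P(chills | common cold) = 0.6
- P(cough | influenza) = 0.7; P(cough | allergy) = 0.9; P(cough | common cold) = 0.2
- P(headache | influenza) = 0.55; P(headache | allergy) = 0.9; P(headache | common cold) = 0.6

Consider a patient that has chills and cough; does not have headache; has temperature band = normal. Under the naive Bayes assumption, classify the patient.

allergy

influenza: 0.1 × 0.2 × 0.55 × 0.7 × (1−0.55) = 0.003465
allergy: 0.65 × 0.45 × 0.45 × 0.9 × (1−0.9) = 0.01184625
common cold: 0.25 × 0.3 × 0.6 × 0.2 × (1−0.6) = 0.0036
Highest score → allergy.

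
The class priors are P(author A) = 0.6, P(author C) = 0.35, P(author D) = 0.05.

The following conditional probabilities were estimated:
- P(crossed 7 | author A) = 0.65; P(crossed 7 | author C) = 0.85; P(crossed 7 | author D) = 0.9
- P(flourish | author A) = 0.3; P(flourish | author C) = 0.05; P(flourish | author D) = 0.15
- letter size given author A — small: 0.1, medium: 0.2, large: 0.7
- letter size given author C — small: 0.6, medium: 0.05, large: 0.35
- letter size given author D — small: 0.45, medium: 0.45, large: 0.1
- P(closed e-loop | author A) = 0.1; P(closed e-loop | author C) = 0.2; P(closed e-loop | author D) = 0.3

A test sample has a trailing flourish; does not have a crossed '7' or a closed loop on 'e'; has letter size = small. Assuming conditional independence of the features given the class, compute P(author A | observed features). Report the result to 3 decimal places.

0.791

author A: 0.6 × (1−0.65) × 0.3 × 0.1 × (1−0.1) = 0.00567
author C: 0.35 × (1−0.85) × 0.05 × 0.6 × (1−0.2) = 0.00126
author D: 0.05 × (1−0.9) × 0.15 × 0.45 × (1−0.3) = 0.00023625
P(author A | x) = 0.00567 / 0.00716625 ≈ 0.791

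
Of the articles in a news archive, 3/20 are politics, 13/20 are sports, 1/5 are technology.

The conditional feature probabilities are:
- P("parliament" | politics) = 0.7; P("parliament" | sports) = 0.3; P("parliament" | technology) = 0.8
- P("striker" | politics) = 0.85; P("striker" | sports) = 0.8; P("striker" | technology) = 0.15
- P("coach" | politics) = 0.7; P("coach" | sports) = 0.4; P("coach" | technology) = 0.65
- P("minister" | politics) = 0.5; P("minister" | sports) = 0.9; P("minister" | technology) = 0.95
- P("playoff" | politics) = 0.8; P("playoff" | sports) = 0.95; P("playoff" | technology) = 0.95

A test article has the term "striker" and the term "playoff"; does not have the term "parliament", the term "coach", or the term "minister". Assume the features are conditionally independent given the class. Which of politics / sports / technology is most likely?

politics: 0.15 × (1−0.7) × 0.85 × (1−0.7) × (1−0.5) × 0.8 = 0.00459
sports: 0.65 × (1−0.3) × 0.8 × (1−0.4) × (1−0.9) × 0.95 = 0.020748
technology: 0.2 × (1−0.8) × 0.15 × (1−0.65) × (1−0.95) × 0.95 = 0.00009975
Highest score → sports.

sports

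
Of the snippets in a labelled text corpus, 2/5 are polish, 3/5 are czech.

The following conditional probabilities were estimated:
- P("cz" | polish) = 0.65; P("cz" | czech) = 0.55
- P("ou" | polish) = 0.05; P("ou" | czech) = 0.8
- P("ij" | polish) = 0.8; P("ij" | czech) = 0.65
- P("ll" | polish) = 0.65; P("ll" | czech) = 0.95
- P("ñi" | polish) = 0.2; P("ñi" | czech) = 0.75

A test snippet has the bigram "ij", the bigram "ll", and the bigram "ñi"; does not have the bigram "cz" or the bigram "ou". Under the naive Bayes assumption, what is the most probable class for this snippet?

czech

polish: 0.4 × (1−0.65) × (1−0.05) × 0.8 × 0.65 × 0.2 = 0.013832
czech: 0.6 × (1−0.55) × (1−0.8) × 0.65 × 0.95 × 0.75 = 0.02500875
Highest score → czech.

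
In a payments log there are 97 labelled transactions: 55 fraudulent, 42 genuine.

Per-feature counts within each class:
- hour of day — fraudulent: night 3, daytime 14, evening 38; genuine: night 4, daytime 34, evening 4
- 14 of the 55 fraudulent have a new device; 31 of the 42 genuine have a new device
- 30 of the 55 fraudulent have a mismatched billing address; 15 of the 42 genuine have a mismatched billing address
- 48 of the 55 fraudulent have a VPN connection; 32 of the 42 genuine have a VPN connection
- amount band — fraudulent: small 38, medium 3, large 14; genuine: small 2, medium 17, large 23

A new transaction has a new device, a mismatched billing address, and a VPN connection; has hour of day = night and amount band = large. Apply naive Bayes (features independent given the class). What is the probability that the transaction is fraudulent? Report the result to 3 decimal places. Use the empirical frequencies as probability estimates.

fraudulent: (55/97) × (3/55) × (14/55) × (30/55) × (48/55) × (14/55) ≈ 0.000953932
genuine: (42/97) × (4/42) × (31/42) × (15/42) × (32/42) × (23/42) ≈ 0.00453547
P(fraudulent | x) = 0.000953932 / 0.005489402 ≈ 0.174

0.174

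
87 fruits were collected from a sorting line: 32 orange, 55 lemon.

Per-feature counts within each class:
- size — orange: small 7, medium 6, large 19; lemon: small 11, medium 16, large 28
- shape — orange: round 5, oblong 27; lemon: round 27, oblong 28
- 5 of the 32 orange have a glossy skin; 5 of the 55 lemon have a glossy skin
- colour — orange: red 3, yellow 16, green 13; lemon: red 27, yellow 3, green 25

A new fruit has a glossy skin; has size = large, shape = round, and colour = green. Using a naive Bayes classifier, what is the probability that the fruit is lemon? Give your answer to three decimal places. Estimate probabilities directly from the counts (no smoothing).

orange: (32/87) × (19/32) × (5/32) × (5/32) × (13/32) ≈ 0.00216605
lemon: (55/87) × (28/55) × (27/55) × (5/55) × (25/55) ≈ 0.00652867
P(lemon | x) = 0.00652867 / 0.00869472 ≈ 0.751

0.751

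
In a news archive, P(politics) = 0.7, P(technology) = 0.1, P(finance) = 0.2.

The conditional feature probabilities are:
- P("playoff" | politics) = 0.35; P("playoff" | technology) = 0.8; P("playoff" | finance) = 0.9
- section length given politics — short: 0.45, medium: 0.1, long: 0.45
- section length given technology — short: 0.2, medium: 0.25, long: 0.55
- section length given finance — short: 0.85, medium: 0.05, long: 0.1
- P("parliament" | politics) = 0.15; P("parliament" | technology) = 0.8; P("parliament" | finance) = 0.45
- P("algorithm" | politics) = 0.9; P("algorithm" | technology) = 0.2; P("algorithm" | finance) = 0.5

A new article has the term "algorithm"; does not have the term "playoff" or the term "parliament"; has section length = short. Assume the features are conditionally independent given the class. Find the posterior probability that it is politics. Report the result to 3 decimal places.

0.970

politics: 0.7 × (1−0.35) × 0.45 × (1−0.15) × 0.9 = 0.15663375
technology: 0.1 × (1−0.8) × 0.2 × (1−0.8) × 0.2 = 0.00016
finance: 0.2 × (1−0.9) × 0.85 × (1−0.45) × 0.5 = 0.004675
P(politics | x) = 0.15663375 / 0.16146875 ≈ 0.970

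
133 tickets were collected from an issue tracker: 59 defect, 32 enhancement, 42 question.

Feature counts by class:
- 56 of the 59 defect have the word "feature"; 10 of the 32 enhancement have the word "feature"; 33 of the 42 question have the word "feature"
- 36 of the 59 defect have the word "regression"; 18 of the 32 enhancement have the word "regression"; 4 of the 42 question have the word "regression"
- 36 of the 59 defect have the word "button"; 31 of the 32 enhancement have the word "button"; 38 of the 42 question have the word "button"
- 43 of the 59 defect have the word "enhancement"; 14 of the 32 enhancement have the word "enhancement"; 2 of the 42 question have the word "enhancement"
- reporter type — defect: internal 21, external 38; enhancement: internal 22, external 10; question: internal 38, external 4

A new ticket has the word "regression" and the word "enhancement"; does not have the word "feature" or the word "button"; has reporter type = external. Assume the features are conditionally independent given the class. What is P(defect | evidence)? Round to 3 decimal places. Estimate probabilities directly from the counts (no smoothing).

0.863

defect: (59/133) × (3/59) × (36/59) × (23/59) × (43/59) × (38/59) ≈ 0.00251851
enhancement: (32/133) × (22/32) × (18/32) × (1/32) × (14/32) × (10/32) ≈ 0.000397532
question: (42/133) × (9/42) × (4/42) × (4/42) × (2/42) × (4/42) ≈ 0.00000278358
P(defect | x) = 0.00251851 / 0.00291882558 ≈ 0.863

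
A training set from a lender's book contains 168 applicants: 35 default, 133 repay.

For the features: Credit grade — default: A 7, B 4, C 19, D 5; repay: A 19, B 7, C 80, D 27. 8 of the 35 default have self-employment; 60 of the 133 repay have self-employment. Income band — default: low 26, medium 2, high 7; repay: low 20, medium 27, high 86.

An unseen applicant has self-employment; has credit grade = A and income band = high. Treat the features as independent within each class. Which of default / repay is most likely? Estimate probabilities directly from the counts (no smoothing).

default: (35/168) × (7/35) × (8/35) × (7/35) ≈ 0.00190476
repay: (133/168) × (19/133) × (60/133) × (86/133) ≈ 0.0329906
Highest score → repay.

repay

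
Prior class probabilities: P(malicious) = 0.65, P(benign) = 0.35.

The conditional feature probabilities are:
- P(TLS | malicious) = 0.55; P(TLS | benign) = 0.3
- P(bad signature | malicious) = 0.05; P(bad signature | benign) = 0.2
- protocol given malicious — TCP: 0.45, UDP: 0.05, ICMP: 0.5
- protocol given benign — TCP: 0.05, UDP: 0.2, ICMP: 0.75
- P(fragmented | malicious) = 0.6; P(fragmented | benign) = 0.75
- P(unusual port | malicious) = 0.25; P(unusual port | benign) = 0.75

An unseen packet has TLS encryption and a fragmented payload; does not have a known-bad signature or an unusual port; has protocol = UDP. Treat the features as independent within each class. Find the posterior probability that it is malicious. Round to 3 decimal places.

malicious: 0.65 × 0.55 × (1−0.05) × 0.05 × 0.6 × (1−0.25) = 0.0076415625
benign: 0.35 × 0.3 × (1−0.2) × 0.2 × 0.75 × (1−0.75) = 0.00315
P(malicious | x) = 0.0076415625 / 0.0107915625 ≈ 0.708

0.708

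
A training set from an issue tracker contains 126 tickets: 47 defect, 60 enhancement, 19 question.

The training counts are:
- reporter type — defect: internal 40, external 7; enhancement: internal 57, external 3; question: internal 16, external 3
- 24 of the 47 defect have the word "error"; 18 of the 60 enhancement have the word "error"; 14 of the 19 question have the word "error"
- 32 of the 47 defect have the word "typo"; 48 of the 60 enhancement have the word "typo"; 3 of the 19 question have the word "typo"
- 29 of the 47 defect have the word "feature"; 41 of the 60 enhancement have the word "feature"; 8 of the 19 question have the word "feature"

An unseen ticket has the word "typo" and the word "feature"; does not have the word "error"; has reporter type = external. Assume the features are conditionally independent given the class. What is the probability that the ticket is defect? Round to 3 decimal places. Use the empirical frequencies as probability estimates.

0.545

defect: (47/126) × (7/47) × (23/47) × (32/47) × (29/47) ≈ 0.0114211
enhancement: (60/126) × (3/60) × (42/60) × (48/60) × (41/60) ≈ 0.00911111
question: (19/126) × (3/19) × (5/19) × (3/19) × (8/19) ≈ 0.000416554
P(defect | x) = 0.0114211 / 0.020948764 ≈ 0.545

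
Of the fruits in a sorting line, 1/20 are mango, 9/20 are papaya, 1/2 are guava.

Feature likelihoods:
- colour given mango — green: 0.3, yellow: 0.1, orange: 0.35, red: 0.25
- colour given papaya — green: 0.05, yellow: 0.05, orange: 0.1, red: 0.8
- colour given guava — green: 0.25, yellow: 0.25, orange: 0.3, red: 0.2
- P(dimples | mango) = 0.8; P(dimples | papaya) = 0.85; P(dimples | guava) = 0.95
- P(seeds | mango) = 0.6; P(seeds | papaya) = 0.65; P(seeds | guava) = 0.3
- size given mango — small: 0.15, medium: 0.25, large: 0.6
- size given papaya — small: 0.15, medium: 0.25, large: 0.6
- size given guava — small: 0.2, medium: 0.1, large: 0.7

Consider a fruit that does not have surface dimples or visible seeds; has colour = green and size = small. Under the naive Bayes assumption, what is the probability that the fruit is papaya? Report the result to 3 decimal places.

0.144

mango: 0.05 × 0.3 × (1−0.8) × (1−0.6) × 0.15 = 0.00018
papaya: 0.45 × 0.05 × (1−0.85) × (1−0.65) × 0.15 = 0.0001771875
guava: 0.5 × 0.25 × (1−0.95) × (1−0.3) × 0.2 = 0.000875
P(papaya | x) = 0.0001771875 / 0.0012321875 ≈ 0.144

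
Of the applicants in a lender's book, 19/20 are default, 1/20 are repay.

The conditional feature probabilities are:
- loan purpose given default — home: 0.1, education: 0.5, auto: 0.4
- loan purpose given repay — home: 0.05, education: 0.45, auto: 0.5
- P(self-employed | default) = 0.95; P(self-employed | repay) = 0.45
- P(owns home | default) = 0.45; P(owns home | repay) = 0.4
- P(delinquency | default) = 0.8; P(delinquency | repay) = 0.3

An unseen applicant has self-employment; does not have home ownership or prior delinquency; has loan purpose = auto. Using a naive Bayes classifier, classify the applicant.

default: 0.95 × 0.4 × 0.95 × (1−0.45) × (1−0.8) = 0.03971
repay: 0.05 × 0.5 × 0.45 × (1−0.4) × (1−0.3) = 0.004725
Highest score → default.

default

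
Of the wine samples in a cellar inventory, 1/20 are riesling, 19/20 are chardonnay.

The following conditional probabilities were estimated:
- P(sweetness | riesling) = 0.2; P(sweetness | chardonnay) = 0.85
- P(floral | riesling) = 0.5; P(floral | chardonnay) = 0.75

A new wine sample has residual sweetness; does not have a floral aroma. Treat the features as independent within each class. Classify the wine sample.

chardonnay

riesling: 0.05 × 0.2 × (1−0.5) = 0.005
chardonnay: 0.95 × 0.85 × (1−0.75) = 0.201875
Highest score → chardonnay.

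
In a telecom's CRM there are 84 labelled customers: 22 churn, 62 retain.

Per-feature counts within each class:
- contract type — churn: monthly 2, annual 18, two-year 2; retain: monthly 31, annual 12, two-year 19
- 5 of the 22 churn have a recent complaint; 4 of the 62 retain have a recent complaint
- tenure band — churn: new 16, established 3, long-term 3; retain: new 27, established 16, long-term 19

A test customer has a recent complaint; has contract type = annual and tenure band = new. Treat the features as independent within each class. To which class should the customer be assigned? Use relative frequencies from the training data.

churn

churn: (22/84) × (18/22) × (5/22) × (16/22) ≈ 0.0354191
retain: (62/84) × (12/62) × (4/62) × (27/62) ≈ 0.00401368
Highest score → churn.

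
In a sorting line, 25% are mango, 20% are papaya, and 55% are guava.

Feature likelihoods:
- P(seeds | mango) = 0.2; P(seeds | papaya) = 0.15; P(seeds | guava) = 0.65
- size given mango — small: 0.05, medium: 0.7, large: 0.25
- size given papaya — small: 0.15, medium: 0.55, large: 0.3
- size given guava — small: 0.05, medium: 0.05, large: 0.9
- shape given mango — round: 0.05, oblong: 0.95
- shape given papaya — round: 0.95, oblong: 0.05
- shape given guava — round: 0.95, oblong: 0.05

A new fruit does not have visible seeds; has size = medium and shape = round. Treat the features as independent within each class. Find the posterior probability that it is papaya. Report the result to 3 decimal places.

mango: 0.25 × (1−0.2) × 0.7 × 0.05 = 0.007
papaya: 0.2 × (1−0.15) × 0.55 × 0.95 = 0.088825
guava: 0.55 × (1−0.65) × 0.05 × 0.95 = 0.00914375
P(papaya | x) = 0.088825 / 0.10496875 ≈ 0.846

0.846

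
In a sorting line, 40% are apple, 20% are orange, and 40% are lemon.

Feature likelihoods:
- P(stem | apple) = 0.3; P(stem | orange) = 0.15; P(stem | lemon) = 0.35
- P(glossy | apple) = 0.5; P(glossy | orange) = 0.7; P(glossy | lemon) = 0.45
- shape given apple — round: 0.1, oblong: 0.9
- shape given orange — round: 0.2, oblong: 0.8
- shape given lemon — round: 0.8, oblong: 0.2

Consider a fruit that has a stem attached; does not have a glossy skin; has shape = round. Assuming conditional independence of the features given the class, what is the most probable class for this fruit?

apple: 0.4 × 0.3 × (1−0.5) × 0.1 = 0.006
orange: 0.2 × 0.15 × (1−0.7) × 0.2 = 0.0018
lemon: 0.4 × 0.35 × (1−0.45) × 0.8 = 0.0616
Highest score → lemon.

lemon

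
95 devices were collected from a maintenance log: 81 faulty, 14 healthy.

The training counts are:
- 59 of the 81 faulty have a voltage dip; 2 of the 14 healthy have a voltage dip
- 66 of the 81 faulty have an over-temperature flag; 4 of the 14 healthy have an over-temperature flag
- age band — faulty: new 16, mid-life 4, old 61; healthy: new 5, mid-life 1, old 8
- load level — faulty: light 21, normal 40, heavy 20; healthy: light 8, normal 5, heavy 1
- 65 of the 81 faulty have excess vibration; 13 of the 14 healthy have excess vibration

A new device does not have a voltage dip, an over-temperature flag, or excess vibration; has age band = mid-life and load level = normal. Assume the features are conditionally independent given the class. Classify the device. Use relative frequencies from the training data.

faulty

faulty: (81/95) × (22/81) × (15/81) × (4/81) × (40/81) × (16/81) ≈ 0.000206581
healthy: (14/95) × (12/14) × (10/14) × (1/14) × (5/14) × (1/14) ≈ 0.000164405
Highest score → faulty.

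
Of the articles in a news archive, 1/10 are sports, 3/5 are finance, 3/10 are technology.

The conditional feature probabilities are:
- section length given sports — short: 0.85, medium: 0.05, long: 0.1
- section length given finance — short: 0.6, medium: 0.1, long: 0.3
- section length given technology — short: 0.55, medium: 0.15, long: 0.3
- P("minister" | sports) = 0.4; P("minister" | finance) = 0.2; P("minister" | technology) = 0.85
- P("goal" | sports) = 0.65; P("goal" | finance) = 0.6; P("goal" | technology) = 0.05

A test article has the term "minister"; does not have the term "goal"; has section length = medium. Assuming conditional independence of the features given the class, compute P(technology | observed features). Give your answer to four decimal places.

sports: 0.1 × 0.05 × 0.4 × (1−0.65) = 0.0007
finance: 0.6 × 0.1 × 0.2 × (1−0.6) = 0.0048
technology: 0.3 × 0.15 × 0.85 × (1−0.05) = 0.0363375
P(technology | x) = 0.0363375 / 0.0418375 ≈ 0.8685

0.8685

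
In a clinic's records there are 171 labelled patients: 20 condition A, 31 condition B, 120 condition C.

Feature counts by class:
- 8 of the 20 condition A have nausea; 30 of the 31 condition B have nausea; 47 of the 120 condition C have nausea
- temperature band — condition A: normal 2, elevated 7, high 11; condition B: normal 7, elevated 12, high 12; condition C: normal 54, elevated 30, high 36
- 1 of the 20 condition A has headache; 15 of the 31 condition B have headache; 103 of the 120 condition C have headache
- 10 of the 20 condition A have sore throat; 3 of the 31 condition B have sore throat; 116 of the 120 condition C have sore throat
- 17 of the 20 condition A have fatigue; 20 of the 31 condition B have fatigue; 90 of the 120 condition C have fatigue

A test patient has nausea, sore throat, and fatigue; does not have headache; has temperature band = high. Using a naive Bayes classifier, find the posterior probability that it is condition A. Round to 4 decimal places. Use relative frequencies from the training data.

0.4936

condition A: (20/171) × (8/20) × (11/20) × (19/20) × (10/20) × (17/20) ≈ 0.0103889
condition B: (31/171) × (30/31) × (12/31) × (16/31) × (3/31) × (20/31) ≈ 0.00218842
condition C: (120/171) × (47/120) × (36/120) × (17/120) × (116/120) × (90/120) ≈ 0.00846893
P(condition A | x) = 0.0103889 / 0.02104625 ≈ 0.4936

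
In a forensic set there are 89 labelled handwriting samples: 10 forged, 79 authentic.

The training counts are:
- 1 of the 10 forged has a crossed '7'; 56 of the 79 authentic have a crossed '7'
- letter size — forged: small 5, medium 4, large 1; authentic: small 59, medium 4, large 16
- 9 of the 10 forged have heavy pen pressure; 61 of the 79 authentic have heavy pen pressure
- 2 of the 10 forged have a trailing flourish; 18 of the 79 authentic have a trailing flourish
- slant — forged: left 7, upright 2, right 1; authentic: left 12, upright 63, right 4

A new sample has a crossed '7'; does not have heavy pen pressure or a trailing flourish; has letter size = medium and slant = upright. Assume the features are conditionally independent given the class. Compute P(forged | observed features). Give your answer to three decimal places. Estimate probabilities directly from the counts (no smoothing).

forged: (10/89) × (1/10) × (4/10) × (1/10) × (8/10) × (2/10) ≈ 0.0000719101
authentic: (79/89) × (56/79) × (4/79) × (18/79) × (61/79) × (63/79) ≈ 0.00446985
P(forged | x) = 0.0000719101 / 0.0045417601 ≈ 0.016

0.016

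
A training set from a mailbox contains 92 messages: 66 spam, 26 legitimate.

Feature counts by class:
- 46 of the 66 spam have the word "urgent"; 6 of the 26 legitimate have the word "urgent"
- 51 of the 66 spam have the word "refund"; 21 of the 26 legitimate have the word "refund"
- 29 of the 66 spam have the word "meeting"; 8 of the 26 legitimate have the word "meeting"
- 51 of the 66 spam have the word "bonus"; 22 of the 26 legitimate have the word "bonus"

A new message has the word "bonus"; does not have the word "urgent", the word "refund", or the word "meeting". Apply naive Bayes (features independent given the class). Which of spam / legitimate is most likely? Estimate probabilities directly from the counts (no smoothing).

legitimate

spam: (66/92) × (20/66) × (15/66) × (37/66) × (51/66) ≈ 0.0214029
legitimate: (26/92) × (20/26) × (5/26) × (18/26) × (22/26) ≈ 0.0244899
Highest score → legitimate.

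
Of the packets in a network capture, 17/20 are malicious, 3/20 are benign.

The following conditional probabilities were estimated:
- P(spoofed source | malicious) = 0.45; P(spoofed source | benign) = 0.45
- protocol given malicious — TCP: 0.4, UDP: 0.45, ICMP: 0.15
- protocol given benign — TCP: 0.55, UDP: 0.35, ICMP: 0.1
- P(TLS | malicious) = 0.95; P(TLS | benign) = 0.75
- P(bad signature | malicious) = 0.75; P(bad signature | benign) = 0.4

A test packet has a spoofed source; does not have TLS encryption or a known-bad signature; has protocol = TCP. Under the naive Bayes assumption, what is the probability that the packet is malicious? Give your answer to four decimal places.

0.2556

malicious: 0.85 × 0.45 × 0.4 × (1−0.95) × (1−0.75) = 0.0019125
benign: 0.15 × 0.45 × 0.55 × (1−0.75) × (1−0.4) = 0.00556875
P(malicious | x) = 0.0019125 / 0.00748125 ≈ 0.2556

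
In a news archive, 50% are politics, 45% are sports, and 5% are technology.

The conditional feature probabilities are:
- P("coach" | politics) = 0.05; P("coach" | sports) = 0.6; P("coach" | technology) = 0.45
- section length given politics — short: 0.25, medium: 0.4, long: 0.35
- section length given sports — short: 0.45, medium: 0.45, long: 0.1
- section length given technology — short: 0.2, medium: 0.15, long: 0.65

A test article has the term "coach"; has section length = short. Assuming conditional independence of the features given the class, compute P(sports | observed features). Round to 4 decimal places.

0.9187

politics: 0.5 × 0.05 × 0.25 = 0.00625
sports: 0.45 × 0.6 × 0.45 = 0.1215
technology: 0.05 × 0.45 × 0.2 = 0.0045
P(sports | x) = 0.1215 / 0.13225 ≈ 0.9187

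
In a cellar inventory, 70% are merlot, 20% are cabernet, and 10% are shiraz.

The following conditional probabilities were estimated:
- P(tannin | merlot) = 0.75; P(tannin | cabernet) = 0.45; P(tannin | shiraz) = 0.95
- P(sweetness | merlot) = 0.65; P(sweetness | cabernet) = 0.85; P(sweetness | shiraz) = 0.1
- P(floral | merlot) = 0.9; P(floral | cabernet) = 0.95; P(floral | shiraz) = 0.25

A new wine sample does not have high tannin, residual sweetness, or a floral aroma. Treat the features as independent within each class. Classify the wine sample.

merlot: 0.7 × (1−0.75) × (1−0.65) × (1−0.9) = 0.006125
cabernet: 0.2 × (1−0.45) × (1−0.85) × (1−0.95) = 0.000825
shiraz: 0.1 × (1−0.95) × (1−0.1) × (1−0.25) = 0.003375
Highest score → merlot.

merlot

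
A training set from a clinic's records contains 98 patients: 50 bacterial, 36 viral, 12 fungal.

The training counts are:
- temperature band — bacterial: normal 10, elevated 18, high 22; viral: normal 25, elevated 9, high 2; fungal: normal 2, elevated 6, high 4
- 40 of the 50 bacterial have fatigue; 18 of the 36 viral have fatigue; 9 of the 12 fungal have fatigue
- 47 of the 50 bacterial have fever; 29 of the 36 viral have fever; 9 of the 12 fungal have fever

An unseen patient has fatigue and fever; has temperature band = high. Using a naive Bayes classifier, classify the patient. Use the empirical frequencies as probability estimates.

bacterial

bacterial: (50/98) × (22/50) × (40/50) × (47/50) ≈ 0.168816
viral: (36/98) × (2/36) × (18/36) × (29/36) ≈ 0.00821995
fungal: (12/98) × (4/12) × (9/12) × (9/12) ≈ 0.0229592
Highest score → bacterial.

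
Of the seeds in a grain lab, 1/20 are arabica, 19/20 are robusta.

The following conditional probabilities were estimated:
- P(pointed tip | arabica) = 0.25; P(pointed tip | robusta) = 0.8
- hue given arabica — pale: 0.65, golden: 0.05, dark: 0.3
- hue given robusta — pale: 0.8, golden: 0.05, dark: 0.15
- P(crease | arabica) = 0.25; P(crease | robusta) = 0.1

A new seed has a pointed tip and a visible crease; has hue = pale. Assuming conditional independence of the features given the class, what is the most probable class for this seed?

arabica: 0.05 × 0.25 × 0.65 × 0.25 = 0.00203125
robusta: 0.95 × 0.8 × 0.8 × 0.1 = 0.0608
Highest score → robusta.

robusta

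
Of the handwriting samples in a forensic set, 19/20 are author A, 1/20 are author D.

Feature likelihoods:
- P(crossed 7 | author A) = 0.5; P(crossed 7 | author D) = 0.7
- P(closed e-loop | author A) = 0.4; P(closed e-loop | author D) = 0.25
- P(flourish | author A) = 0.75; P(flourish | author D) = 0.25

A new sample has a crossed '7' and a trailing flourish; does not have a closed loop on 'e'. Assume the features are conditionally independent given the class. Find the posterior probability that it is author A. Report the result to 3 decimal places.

0.970

author A: 0.95 × 0.5 × (1−0.4) × 0.75 = 0.21375
author D: 0.05 × 0.7 × (1−0.25) × 0.25 = 0.0065625
P(author A | x) = 0.21375 / 0.2203125 ≈ 0.970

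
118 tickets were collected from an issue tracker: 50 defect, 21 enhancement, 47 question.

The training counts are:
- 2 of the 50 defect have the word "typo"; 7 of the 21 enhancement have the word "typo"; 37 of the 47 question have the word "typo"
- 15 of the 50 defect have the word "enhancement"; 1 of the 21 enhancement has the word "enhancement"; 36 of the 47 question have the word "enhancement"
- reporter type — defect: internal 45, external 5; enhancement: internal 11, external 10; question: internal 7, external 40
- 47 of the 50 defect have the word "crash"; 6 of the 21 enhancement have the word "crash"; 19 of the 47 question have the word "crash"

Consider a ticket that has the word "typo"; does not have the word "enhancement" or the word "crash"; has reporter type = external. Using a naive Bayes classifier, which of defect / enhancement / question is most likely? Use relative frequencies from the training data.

defect: (50/118) × (2/50) × (35/50) × (5/50) × (3/50) ≈ 0.0000711864
enhancement: (21/118) × (7/21) × (20/21) × (10/21) × (15/21) ≈ 0.0192167
question: (47/118) × (37/47) × (11/47) × (40/47) × (28/47) ≈ 0.037208
Highest score → question.

question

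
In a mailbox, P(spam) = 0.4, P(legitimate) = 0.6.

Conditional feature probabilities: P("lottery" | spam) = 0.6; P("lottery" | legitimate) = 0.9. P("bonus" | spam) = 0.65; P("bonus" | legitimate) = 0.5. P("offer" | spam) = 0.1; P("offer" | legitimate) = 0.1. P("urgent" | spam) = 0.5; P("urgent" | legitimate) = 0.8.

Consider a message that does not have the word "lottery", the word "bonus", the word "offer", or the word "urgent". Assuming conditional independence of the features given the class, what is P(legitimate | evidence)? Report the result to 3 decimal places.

spam: 0.4 × (1−0.6) × (1−0.65) × (1−0.1) × (1−0.5) = 0.0252
legitimate: 0.6 × (1−0.9) × (1−0.5) × (1−0.1) × (1−0.8) = 0.0054
P(legitimate | x) = 0.0054 / 0.0306 ≈ 0.176

0.176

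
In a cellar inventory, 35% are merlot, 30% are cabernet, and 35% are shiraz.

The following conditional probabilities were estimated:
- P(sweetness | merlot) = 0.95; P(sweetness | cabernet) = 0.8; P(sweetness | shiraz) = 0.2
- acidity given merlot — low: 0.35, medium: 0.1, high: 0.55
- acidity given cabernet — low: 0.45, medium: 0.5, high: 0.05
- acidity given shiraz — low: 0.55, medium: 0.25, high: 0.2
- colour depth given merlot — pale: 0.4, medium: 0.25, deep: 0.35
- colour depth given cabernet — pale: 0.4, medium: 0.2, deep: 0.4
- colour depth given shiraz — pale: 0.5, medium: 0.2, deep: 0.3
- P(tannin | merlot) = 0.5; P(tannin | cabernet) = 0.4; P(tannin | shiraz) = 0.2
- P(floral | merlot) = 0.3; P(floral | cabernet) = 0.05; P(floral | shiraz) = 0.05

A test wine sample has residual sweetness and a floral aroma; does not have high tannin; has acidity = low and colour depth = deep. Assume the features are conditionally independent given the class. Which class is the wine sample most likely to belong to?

merlot

merlot: 0.35 × 0.95 × 0.35 × 0.35 × (1−0.5) × 0.3 = 0.0061096875
cabernet: 0.3 × 0.8 × 0.45 × 0.4 × (1−0.4) × 0.05 = 0.001296
shiraz: 0.35 × 0.2 × 0.55 × 0.3 × (1−0.2) × 0.05 = 0.000462
Highest score → merlot.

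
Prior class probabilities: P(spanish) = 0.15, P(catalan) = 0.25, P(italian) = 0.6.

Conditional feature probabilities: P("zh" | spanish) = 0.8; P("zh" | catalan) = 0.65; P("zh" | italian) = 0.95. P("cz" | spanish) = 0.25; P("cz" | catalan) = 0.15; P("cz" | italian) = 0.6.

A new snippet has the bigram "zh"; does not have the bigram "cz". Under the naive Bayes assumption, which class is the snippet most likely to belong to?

spanish: 0.15 × 0.8 × (1−0.25) = 0.09
catalan: 0.25 × 0.65 × (1−0.15) = 0.138125
italian: 0.6 × 0.95 × (1−0.6) = 0.228
Highest score → italian.

italian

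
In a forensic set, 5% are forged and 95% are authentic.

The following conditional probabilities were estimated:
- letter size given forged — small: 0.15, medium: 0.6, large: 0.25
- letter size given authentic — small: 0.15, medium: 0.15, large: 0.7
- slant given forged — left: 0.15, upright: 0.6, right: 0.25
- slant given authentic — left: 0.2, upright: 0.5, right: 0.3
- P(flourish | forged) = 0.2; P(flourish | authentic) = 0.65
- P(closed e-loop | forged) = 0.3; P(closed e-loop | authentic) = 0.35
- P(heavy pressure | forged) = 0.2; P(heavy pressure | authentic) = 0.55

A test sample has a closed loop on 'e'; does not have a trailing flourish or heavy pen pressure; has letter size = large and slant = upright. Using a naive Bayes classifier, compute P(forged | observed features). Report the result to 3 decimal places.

forged: 0.05 × 0.25 × 0.6 × (1−0.2) × 0.3 × (1−0.2) = 0.00144
authentic: 0.95 × 0.7 × 0.5 × (1−0.65) × 0.35 × (1−0.55) = 0.0183290625
P(forged | x) = 0.00144 / 0.0197690625 ≈ 0.073

0.073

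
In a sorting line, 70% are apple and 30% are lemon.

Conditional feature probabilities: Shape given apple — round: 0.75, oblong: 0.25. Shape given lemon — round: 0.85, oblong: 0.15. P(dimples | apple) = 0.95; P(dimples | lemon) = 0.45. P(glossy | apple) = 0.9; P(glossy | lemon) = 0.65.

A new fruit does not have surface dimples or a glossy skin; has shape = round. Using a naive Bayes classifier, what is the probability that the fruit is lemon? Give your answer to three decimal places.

apple: 0.7 × 0.75 × (1−0.95) × (1−0.9) = 0.002625
lemon: 0.3 × 0.85 × (1−0.45) × (1−0.65) = 0.0490875
P(lemon | x) = 0.0490875 / 0.0517125 ≈ 0.949

0.949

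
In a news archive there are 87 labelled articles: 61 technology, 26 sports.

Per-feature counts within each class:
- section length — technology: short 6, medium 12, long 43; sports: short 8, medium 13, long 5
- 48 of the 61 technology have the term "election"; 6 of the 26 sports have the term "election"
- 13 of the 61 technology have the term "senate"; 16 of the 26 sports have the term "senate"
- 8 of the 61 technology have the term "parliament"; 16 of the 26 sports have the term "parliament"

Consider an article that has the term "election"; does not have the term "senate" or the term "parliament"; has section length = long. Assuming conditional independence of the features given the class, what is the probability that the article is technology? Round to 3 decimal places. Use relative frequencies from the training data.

0.993

technology: (61/87) × (43/61) × (48/61) × (48/61) × (53/61) ≈ 0.2659
sports: (26/87) × (5/26) × (6/26) × (10/26) × (10/26) ≈ 0.00196192
P(technology | x) = 0.2659 / 0.26786192 ≈ 0.993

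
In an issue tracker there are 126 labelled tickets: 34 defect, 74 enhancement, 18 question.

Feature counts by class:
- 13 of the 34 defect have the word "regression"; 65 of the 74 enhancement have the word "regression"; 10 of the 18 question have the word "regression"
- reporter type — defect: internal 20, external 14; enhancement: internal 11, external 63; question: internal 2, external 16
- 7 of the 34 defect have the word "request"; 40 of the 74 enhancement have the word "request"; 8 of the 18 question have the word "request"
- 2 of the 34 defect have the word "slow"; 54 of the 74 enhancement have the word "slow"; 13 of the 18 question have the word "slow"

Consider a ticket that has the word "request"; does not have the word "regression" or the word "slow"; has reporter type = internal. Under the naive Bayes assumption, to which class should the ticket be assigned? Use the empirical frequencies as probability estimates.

defect: (34/126) × (21/34) × (20/34) × (7/34) × (32/34) ≈ 0.0189972
enhancement: (74/126) × (9/74) × (11/74) × (40/74) × (20/74) ≈ 0.00155117
question: (18/126) × (8/18) × (2/18) × (8/18) × (5/18) ≈ 0.000870947
Highest score → defect.

defect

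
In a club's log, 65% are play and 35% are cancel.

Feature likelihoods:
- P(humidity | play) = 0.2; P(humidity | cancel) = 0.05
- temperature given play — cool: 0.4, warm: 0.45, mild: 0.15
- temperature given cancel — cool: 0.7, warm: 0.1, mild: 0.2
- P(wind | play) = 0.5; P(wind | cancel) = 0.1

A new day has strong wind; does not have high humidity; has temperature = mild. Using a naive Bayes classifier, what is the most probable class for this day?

play

play: 0.65 × (1−0.2) × 0.15 × 0.5 = 0.039
cancel: 0.35 × (1−0.05) × 0.2 × 0.1 = 0.00665
Highest score → play.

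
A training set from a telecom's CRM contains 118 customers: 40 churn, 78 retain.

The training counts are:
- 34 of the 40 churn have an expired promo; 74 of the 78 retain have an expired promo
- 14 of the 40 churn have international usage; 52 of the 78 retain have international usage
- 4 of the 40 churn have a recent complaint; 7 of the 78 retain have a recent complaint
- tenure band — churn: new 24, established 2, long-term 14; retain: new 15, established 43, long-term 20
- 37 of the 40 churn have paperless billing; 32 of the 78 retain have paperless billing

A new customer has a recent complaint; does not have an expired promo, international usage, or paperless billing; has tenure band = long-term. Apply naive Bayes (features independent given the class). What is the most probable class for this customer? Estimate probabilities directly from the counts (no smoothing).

churn: (40/118) × (6/40) × (26/40) × (4/40) × (14/40) × (3/40) ≈ 0.0000867585
retain: (78/118) × (4/78) × (26/78) × (7/78) × (20/78) × (46/78) ≈ 0.000153341
Highest score → retain.

retain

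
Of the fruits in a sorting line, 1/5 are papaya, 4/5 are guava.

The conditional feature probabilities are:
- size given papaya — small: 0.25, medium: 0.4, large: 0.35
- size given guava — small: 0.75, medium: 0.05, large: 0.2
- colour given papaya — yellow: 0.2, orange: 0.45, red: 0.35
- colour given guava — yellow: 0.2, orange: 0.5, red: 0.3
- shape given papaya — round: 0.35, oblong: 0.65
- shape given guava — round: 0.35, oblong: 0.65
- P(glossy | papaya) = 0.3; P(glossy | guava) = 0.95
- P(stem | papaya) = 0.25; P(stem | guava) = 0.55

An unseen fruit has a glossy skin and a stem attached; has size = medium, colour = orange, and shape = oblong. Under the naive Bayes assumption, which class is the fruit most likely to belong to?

guava

papaya: 0.2 × 0.4 × 0.45 × 0.65 × 0.3 × 0.25 = 0.001755
guava: 0.8 × 0.05 × 0.5 × 0.65 × 0.95 × 0.55 = 0.0067925
Highest score → guava.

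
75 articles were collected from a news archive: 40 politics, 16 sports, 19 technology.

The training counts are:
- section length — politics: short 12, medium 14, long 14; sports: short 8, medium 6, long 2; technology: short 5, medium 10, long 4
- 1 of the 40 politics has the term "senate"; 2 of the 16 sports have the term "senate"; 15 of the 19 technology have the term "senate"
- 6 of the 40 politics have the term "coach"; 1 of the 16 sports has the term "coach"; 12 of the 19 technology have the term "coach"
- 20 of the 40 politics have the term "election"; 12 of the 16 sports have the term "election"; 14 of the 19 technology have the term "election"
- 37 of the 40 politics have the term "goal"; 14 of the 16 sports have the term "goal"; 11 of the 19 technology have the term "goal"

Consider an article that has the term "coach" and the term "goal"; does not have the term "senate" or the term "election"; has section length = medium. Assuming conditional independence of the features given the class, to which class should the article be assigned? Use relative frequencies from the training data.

politics: (40/75) × (14/40) × (39/40) × (6/40) × (20/40) × (37/40) = 0.01262625
sports: (16/75) × (6/16) × (14/16) × (1/16) × (4/16) × (14/16) = 0.00095703125
technology: (19/75) × (10/19) × (4/19) × (12/19) × (5/19) × (11/19) ≈ 0.00270102
Highest score → politics.

politics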